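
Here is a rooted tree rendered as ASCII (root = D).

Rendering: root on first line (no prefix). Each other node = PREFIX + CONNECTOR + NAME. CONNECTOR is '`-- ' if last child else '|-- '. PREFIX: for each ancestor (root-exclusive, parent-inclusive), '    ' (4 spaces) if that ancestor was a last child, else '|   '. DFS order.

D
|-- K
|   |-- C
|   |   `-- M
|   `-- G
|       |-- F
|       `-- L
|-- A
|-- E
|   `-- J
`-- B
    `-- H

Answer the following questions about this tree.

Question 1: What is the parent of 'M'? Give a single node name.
Scan adjacency: M appears as child of C

Answer: C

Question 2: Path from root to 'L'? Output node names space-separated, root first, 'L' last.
Answer: D K G L

Derivation:
Walk down from root: D -> K -> G -> L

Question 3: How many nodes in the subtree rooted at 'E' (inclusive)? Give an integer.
Answer: 2

Derivation:
Subtree rooted at E contains: E, J
Count = 2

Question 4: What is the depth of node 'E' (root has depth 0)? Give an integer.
Path from root to E: D -> E
Depth = number of edges = 1

Answer: 1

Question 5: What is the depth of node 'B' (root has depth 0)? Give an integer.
Answer: 1

Derivation:
Path from root to B: D -> B
Depth = number of edges = 1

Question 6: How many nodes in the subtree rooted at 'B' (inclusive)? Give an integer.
Answer: 2

Derivation:
Subtree rooted at B contains: B, H
Count = 2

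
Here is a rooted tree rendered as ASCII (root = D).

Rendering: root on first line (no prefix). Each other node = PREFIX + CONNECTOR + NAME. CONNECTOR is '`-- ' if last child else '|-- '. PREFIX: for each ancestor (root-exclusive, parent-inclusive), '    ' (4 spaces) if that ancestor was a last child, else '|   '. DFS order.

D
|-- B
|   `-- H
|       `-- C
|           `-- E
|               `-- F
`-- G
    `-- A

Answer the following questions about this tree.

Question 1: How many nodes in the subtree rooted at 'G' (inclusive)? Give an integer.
Answer: 2

Derivation:
Subtree rooted at G contains: A, G
Count = 2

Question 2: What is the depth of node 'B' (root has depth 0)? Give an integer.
Answer: 1

Derivation:
Path from root to B: D -> B
Depth = number of edges = 1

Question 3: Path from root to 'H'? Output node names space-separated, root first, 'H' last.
Answer: D B H

Derivation:
Walk down from root: D -> B -> H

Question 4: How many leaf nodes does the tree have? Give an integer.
Answer: 2

Derivation:
Leaves (nodes with no children): A, F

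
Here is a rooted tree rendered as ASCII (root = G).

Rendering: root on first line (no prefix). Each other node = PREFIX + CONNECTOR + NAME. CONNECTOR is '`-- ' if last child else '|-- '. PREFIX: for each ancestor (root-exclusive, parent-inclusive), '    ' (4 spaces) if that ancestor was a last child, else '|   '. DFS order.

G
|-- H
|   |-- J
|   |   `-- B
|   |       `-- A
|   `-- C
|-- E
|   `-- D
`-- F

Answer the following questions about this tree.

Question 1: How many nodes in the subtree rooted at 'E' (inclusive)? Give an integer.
Answer: 2

Derivation:
Subtree rooted at E contains: D, E
Count = 2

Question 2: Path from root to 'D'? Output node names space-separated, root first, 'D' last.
Walk down from root: G -> E -> D

Answer: G E D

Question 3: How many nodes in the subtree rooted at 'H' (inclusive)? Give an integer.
Subtree rooted at H contains: A, B, C, H, J
Count = 5

Answer: 5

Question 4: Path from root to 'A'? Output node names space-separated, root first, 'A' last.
Answer: G H J B A

Derivation:
Walk down from root: G -> H -> J -> B -> A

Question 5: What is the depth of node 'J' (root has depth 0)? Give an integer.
Answer: 2

Derivation:
Path from root to J: G -> H -> J
Depth = number of edges = 2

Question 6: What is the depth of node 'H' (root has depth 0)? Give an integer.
Path from root to H: G -> H
Depth = number of edges = 1

Answer: 1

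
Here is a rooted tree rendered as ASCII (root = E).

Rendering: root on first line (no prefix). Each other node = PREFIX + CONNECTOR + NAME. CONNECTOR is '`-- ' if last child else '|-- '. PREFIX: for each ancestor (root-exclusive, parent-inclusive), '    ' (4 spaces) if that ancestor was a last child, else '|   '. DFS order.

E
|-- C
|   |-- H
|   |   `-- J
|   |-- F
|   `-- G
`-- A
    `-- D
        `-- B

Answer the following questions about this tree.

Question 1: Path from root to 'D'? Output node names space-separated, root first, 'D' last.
Answer: E A D

Derivation:
Walk down from root: E -> A -> D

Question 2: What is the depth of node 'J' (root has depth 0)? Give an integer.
Answer: 3

Derivation:
Path from root to J: E -> C -> H -> J
Depth = number of edges = 3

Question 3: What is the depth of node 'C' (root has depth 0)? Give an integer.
Path from root to C: E -> C
Depth = number of edges = 1

Answer: 1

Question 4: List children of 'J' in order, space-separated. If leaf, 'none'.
Answer: none

Derivation:
Node J's children (from adjacency): (leaf)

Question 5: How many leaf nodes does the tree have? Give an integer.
Leaves (nodes with no children): B, F, G, J

Answer: 4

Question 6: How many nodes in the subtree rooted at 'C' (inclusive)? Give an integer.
Subtree rooted at C contains: C, F, G, H, J
Count = 5

Answer: 5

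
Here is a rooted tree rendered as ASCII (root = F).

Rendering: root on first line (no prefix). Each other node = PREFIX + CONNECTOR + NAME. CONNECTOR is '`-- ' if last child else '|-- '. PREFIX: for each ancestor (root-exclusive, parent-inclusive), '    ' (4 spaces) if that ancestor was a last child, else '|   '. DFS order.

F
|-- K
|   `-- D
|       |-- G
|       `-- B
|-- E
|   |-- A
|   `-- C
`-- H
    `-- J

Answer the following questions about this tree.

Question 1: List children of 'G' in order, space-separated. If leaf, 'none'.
Node G's children (from adjacency): (leaf)

Answer: none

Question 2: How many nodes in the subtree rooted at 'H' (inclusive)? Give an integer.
Subtree rooted at H contains: H, J
Count = 2

Answer: 2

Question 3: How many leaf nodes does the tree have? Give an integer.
Leaves (nodes with no children): A, B, C, G, J

Answer: 5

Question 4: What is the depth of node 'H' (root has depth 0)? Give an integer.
Path from root to H: F -> H
Depth = number of edges = 1

Answer: 1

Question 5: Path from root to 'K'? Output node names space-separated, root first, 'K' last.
Walk down from root: F -> K

Answer: F K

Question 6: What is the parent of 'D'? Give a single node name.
Answer: K

Derivation:
Scan adjacency: D appears as child of K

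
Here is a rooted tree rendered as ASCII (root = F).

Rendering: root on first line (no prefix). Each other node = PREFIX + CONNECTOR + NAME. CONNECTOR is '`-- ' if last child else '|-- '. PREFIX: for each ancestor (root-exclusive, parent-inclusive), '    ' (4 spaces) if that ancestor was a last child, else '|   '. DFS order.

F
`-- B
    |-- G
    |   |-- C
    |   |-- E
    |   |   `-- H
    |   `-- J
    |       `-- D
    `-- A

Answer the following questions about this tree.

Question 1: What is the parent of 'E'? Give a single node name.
Answer: G

Derivation:
Scan adjacency: E appears as child of G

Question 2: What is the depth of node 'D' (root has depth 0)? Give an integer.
Path from root to D: F -> B -> G -> J -> D
Depth = number of edges = 4

Answer: 4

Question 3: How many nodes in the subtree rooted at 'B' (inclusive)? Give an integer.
Answer: 8

Derivation:
Subtree rooted at B contains: A, B, C, D, E, G, H, J
Count = 8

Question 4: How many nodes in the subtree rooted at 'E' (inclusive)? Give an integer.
Answer: 2

Derivation:
Subtree rooted at E contains: E, H
Count = 2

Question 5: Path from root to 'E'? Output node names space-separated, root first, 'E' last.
Answer: F B G E

Derivation:
Walk down from root: F -> B -> G -> E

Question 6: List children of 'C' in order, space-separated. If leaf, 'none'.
Node C's children (from adjacency): (leaf)

Answer: none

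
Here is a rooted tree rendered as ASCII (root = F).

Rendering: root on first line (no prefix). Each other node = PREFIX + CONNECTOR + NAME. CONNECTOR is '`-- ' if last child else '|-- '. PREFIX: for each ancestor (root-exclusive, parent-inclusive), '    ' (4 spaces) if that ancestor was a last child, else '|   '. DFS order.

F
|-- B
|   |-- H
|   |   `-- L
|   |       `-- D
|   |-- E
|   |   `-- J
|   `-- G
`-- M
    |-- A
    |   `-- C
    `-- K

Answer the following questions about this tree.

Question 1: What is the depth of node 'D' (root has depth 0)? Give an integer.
Answer: 4

Derivation:
Path from root to D: F -> B -> H -> L -> D
Depth = number of edges = 4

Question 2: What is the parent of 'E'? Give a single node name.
Answer: B

Derivation:
Scan adjacency: E appears as child of B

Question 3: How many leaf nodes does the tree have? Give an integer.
Leaves (nodes with no children): C, D, G, J, K

Answer: 5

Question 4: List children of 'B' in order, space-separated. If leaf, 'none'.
Answer: H E G

Derivation:
Node B's children (from adjacency): H, E, G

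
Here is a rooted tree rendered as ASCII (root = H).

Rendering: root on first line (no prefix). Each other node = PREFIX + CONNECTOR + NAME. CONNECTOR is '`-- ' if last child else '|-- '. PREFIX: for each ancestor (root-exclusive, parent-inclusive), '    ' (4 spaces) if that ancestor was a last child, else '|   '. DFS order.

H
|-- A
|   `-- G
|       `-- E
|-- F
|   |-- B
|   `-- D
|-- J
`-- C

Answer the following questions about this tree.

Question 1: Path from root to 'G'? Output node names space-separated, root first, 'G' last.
Walk down from root: H -> A -> G

Answer: H A G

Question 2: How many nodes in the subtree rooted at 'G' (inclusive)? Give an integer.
Answer: 2

Derivation:
Subtree rooted at G contains: E, G
Count = 2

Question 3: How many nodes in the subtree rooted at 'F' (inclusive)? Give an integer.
Answer: 3

Derivation:
Subtree rooted at F contains: B, D, F
Count = 3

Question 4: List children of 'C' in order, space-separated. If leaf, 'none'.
Answer: none

Derivation:
Node C's children (from adjacency): (leaf)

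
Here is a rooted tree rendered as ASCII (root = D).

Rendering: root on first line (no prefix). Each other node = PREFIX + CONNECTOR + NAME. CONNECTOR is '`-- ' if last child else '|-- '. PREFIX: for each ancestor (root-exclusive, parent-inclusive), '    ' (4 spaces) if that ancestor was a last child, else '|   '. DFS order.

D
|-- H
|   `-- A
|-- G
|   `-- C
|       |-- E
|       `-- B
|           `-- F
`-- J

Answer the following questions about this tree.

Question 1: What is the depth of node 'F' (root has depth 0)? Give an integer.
Answer: 4

Derivation:
Path from root to F: D -> G -> C -> B -> F
Depth = number of edges = 4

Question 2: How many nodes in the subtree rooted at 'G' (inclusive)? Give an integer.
Subtree rooted at G contains: B, C, E, F, G
Count = 5

Answer: 5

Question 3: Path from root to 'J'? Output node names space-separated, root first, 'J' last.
Answer: D J

Derivation:
Walk down from root: D -> J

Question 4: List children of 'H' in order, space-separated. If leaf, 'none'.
Answer: A

Derivation:
Node H's children (from adjacency): A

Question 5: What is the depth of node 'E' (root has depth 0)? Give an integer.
Answer: 3

Derivation:
Path from root to E: D -> G -> C -> E
Depth = number of edges = 3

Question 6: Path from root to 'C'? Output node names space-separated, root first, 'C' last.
Answer: D G C

Derivation:
Walk down from root: D -> G -> C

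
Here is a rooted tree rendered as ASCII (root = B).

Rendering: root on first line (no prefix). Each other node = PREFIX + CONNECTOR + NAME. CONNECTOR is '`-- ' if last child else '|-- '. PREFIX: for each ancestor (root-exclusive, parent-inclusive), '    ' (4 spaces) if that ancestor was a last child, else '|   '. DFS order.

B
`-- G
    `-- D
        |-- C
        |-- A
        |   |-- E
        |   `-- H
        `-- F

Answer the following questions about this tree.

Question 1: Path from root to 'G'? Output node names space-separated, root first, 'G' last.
Answer: B G

Derivation:
Walk down from root: B -> G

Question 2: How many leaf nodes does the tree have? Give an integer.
Leaves (nodes with no children): C, E, F, H

Answer: 4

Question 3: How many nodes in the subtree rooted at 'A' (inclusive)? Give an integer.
Answer: 3

Derivation:
Subtree rooted at A contains: A, E, H
Count = 3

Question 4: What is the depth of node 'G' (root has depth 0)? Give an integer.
Path from root to G: B -> G
Depth = number of edges = 1

Answer: 1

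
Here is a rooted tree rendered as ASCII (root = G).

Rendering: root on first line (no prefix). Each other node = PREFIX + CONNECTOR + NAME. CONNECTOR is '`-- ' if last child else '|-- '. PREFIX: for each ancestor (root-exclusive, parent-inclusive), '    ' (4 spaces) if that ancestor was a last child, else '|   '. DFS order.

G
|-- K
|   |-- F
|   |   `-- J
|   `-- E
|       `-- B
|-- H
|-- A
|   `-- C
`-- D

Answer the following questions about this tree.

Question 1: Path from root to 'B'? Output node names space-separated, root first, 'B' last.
Answer: G K E B

Derivation:
Walk down from root: G -> K -> E -> B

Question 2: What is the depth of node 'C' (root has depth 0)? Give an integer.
Answer: 2

Derivation:
Path from root to C: G -> A -> C
Depth = number of edges = 2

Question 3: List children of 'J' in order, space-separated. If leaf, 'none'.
Answer: none

Derivation:
Node J's children (from adjacency): (leaf)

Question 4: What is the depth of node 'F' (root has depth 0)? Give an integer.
Path from root to F: G -> K -> F
Depth = number of edges = 2

Answer: 2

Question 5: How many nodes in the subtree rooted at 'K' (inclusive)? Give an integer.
Answer: 5

Derivation:
Subtree rooted at K contains: B, E, F, J, K
Count = 5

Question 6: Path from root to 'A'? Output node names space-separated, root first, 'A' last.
Walk down from root: G -> A

Answer: G A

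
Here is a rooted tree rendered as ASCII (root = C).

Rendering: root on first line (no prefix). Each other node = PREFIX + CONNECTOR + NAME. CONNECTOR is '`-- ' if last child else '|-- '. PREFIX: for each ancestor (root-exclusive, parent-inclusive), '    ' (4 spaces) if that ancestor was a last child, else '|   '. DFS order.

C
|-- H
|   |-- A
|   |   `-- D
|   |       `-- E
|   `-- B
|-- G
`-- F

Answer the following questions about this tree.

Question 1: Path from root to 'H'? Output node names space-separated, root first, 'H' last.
Answer: C H

Derivation:
Walk down from root: C -> H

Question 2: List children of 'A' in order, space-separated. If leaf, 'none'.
Node A's children (from adjacency): D

Answer: D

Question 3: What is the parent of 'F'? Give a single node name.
Answer: C

Derivation:
Scan adjacency: F appears as child of C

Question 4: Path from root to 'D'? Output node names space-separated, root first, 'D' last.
Answer: C H A D

Derivation:
Walk down from root: C -> H -> A -> D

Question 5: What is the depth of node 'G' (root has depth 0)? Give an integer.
Answer: 1

Derivation:
Path from root to G: C -> G
Depth = number of edges = 1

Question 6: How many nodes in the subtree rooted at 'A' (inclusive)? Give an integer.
Subtree rooted at A contains: A, D, E
Count = 3

Answer: 3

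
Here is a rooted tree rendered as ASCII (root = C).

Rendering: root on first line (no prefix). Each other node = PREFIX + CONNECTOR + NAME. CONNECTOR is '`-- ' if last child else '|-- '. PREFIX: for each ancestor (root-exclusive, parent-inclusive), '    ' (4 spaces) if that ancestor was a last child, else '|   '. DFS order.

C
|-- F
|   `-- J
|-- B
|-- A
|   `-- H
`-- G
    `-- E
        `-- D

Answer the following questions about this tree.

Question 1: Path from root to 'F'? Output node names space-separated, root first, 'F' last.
Answer: C F

Derivation:
Walk down from root: C -> F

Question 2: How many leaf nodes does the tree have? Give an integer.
Answer: 4

Derivation:
Leaves (nodes with no children): B, D, H, J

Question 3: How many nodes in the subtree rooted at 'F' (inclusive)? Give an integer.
Subtree rooted at F contains: F, J
Count = 2

Answer: 2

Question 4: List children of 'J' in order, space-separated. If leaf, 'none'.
Node J's children (from adjacency): (leaf)

Answer: none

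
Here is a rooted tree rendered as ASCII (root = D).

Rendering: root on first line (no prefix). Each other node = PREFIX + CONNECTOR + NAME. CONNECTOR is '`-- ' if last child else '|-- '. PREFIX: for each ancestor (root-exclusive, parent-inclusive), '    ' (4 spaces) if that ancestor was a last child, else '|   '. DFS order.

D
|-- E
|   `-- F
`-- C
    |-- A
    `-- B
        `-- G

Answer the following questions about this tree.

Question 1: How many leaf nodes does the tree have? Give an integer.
Answer: 3

Derivation:
Leaves (nodes with no children): A, F, G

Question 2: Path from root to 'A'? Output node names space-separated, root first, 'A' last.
Walk down from root: D -> C -> A

Answer: D C A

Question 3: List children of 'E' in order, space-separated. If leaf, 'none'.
Node E's children (from adjacency): F

Answer: F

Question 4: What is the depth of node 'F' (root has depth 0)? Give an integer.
Answer: 2

Derivation:
Path from root to F: D -> E -> F
Depth = number of edges = 2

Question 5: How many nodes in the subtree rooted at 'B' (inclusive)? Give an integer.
Subtree rooted at B contains: B, G
Count = 2

Answer: 2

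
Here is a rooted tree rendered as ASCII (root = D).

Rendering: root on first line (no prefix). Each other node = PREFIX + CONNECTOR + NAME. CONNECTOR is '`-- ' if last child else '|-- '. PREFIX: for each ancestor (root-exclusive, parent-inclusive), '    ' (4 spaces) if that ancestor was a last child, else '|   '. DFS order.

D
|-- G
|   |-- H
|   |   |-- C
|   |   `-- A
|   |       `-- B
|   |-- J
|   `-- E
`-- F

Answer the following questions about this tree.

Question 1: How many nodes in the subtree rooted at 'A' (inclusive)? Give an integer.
Subtree rooted at A contains: A, B
Count = 2

Answer: 2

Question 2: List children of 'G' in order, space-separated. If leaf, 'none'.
Answer: H J E

Derivation:
Node G's children (from adjacency): H, J, E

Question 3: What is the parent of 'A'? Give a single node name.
Answer: H

Derivation:
Scan adjacency: A appears as child of H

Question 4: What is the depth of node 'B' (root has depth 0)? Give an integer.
Path from root to B: D -> G -> H -> A -> B
Depth = number of edges = 4

Answer: 4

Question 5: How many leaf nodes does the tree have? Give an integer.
Answer: 5

Derivation:
Leaves (nodes with no children): B, C, E, F, J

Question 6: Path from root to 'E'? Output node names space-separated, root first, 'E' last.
Answer: D G E

Derivation:
Walk down from root: D -> G -> E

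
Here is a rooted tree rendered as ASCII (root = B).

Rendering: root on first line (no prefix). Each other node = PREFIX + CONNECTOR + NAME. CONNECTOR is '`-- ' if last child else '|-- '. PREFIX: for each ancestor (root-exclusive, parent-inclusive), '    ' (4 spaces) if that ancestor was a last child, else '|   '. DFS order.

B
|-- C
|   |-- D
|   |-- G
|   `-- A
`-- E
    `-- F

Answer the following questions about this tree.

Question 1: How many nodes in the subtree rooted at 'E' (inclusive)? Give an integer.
Answer: 2

Derivation:
Subtree rooted at E contains: E, F
Count = 2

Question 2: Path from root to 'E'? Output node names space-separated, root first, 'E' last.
Walk down from root: B -> E

Answer: B E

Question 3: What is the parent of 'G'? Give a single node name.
Scan adjacency: G appears as child of C

Answer: C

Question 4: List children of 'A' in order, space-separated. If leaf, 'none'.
Answer: none

Derivation:
Node A's children (from adjacency): (leaf)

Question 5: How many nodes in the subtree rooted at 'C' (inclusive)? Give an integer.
Subtree rooted at C contains: A, C, D, G
Count = 4

Answer: 4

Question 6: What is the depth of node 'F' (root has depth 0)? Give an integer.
Path from root to F: B -> E -> F
Depth = number of edges = 2

Answer: 2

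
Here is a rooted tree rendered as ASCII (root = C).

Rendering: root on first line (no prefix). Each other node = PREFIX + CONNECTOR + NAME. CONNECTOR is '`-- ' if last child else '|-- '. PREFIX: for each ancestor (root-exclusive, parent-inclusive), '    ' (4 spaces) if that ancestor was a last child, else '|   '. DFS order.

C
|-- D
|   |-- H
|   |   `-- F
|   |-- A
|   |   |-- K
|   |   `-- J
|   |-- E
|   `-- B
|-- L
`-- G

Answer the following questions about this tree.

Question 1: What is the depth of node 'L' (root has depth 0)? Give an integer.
Answer: 1

Derivation:
Path from root to L: C -> L
Depth = number of edges = 1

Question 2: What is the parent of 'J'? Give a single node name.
Scan adjacency: J appears as child of A

Answer: A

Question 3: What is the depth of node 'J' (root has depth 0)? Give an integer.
Path from root to J: C -> D -> A -> J
Depth = number of edges = 3

Answer: 3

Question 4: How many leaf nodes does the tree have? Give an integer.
Answer: 7

Derivation:
Leaves (nodes with no children): B, E, F, G, J, K, L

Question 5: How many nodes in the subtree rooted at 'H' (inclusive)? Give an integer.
Answer: 2

Derivation:
Subtree rooted at H contains: F, H
Count = 2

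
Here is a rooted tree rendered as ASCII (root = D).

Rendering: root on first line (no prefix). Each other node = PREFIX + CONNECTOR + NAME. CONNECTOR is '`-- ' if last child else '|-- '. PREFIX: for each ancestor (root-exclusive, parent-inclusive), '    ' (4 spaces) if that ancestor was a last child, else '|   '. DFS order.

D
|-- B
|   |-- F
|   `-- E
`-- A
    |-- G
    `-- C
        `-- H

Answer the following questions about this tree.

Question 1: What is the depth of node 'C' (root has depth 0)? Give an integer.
Answer: 2

Derivation:
Path from root to C: D -> A -> C
Depth = number of edges = 2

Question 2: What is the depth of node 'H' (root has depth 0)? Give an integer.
Answer: 3

Derivation:
Path from root to H: D -> A -> C -> H
Depth = number of edges = 3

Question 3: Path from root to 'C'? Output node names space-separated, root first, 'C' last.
Answer: D A C

Derivation:
Walk down from root: D -> A -> C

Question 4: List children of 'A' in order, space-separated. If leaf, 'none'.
Answer: G C

Derivation:
Node A's children (from adjacency): G, C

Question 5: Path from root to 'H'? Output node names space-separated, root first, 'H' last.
Walk down from root: D -> A -> C -> H

Answer: D A C H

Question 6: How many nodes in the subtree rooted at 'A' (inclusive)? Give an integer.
Answer: 4

Derivation:
Subtree rooted at A contains: A, C, G, H
Count = 4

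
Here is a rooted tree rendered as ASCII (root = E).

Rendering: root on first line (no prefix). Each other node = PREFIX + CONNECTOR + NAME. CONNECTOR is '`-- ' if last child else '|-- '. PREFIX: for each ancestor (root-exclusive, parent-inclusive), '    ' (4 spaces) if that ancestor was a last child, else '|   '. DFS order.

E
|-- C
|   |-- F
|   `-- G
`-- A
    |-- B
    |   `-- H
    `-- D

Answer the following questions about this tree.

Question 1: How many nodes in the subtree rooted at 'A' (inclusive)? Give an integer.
Subtree rooted at A contains: A, B, D, H
Count = 4

Answer: 4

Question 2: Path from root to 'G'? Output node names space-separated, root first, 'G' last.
Walk down from root: E -> C -> G

Answer: E C G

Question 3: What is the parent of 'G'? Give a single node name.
Scan adjacency: G appears as child of C

Answer: C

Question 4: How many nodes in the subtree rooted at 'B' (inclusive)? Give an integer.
Answer: 2

Derivation:
Subtree rooted at B contains: B, H
Count = 2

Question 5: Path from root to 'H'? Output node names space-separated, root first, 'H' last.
Answer: E A B H

Derivation:
Walk down from root: E -> A -> B -> H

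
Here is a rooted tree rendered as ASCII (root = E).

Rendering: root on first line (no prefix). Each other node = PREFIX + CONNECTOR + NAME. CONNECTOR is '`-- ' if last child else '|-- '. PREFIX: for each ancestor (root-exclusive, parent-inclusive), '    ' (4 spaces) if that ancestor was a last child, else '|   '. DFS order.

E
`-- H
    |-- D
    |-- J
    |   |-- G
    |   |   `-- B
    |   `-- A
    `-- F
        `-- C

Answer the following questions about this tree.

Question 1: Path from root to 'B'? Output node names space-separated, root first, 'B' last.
Walk down from root: E -> H -> J -> G -> B

Answer: E H J G B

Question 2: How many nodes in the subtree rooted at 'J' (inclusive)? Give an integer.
Subtree rooted at J contains: A, B, G, J
Count = 4

Answer: 4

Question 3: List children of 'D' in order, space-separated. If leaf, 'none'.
Node D's children (from adjacency): (leaf)

Answer: none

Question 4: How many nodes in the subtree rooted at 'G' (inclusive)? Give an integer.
Subtree rooted at G contains: B, G
Count = 2

Answer: 2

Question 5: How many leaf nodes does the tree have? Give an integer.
Answer: 4

Derivation:
Leaves (nodes with no children): A, B, C, D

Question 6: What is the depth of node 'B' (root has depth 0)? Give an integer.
Answer: 4

Derivation:
Path from root to B: E -> H -> J -> G -> B
Depth = number of edges = 4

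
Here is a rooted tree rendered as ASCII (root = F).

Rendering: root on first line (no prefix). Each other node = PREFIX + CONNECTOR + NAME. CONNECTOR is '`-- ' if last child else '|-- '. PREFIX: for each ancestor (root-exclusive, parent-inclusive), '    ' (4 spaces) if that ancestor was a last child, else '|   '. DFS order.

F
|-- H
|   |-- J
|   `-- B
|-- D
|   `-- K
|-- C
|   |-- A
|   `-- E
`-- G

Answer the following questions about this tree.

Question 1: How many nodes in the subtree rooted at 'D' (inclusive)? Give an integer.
Subtree rooted at D contains: D, K
Count = 2

Answer: 2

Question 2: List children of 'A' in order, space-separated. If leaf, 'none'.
Answer: none

Derivation:
Node A's children (from adjacency): (leaf)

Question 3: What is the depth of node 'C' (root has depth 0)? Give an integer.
Path from root to C: F -> C
Depth = number of edges = 1

Answer: 1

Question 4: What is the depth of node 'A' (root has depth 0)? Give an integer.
Path from root to A: F -> C -> A
Depth = number of edges = 2

Answer: 2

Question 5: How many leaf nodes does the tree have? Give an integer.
Answer: 6

Derivation:
Leaves (nodes with no children): A, B, E, G, J, K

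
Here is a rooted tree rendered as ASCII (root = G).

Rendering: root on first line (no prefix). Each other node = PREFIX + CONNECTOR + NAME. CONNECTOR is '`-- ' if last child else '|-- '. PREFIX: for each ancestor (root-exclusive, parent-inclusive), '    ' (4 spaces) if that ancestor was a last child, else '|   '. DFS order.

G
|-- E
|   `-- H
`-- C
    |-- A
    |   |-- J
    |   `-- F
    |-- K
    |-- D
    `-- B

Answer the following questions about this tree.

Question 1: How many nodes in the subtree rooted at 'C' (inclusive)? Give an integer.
Answer: 7

Derivation:
Subtree rooted at C contains: A, B, C, D, F, J, K
Count = 7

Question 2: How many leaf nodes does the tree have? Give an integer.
Answer: 6

Derivation:
Leaves (nodes with no children): B, D, F, H, J, K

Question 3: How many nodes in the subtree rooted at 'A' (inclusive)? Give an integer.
Answer: 3

Derivation:
Subtree rooted at A contains: A, F, J
Count = 3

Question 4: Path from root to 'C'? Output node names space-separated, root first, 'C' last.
Answer: G C

Derivation:
Walk down from root: G -> C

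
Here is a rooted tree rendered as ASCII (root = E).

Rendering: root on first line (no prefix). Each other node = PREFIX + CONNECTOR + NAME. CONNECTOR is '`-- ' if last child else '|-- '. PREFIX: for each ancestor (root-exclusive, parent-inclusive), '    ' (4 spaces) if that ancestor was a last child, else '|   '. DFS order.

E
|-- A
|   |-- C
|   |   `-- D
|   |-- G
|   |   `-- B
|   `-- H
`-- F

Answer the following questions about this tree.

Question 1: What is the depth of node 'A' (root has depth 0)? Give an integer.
Answer: 1

Derivation:
Path from root to A: E -> A
Depth = number of edges = 1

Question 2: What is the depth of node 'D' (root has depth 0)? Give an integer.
Answer: 3

Derivation:
Path from root to D: E -> A -> C -> D
Depth = number of edges = 3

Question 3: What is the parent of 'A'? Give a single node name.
Answer: E

Derivation:
Scan adjacency: A appears as child of E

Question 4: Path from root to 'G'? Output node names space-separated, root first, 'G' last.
Walk down from root: E -> A -> G

Answer: E A G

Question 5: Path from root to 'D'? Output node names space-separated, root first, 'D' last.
Answer: E A C D

Derivation:
Walk down from root: E -> A -> C -> D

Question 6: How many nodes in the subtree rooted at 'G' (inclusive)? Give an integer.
Subtree rooted at G contains: B, G
Count = 2

Answer: 2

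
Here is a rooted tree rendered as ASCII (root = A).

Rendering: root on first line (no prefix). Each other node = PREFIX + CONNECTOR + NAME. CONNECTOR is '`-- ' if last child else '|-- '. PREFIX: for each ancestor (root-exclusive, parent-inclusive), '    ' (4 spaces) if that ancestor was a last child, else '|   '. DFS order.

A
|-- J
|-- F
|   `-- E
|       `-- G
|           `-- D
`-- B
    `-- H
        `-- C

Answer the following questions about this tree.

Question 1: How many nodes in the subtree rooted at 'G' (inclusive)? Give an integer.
Subtree rooted at G contains: D, G
Count = 2

Answer: 2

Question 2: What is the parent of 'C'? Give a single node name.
Scan adjacency: C appears as child of H

Answer: H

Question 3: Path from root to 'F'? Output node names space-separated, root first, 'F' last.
Answer: A F

Derivation:
Walk down from root: A -> F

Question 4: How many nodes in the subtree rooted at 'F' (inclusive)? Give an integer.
Subtree rooted at F contains: D, E, F, G
Count = 4

Answer: 4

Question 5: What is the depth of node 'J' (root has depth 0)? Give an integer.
Path from root to J: A -> J
Depth = number of edges = 1

Answer: 1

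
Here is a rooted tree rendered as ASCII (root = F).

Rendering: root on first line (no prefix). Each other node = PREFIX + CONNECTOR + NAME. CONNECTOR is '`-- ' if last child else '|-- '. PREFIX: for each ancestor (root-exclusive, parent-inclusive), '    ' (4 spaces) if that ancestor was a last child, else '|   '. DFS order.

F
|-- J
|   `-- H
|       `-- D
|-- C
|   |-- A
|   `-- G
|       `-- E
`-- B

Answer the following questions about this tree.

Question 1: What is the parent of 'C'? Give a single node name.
Scan adjacency: C appears as child of F

Answer: F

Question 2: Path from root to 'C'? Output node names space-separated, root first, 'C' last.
Answer: F C

Derivation:
Walk down from root: F -> C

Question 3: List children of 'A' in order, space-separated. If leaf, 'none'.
Node A's children (from adjacency): (leaf)

Answer: none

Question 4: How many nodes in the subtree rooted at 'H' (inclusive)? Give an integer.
Subtree rooted at H contains: D, H
Count = 2

Answer: 2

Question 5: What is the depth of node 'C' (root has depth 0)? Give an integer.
Path from root to C: F -> C
Depth = number of edges = 1

Answer: 1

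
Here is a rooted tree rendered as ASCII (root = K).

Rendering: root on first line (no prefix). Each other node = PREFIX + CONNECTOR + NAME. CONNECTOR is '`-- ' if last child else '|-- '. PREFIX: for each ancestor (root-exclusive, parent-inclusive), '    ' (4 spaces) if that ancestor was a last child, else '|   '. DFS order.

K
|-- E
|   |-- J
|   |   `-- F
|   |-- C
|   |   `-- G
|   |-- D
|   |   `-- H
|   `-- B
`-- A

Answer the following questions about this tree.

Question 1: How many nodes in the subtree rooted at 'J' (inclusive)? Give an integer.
Answer: 2

Derivation:
Subtree rooted at J contains: F, J
Count = 2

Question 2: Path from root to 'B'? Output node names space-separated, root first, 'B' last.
Answer: K E B

Derivation:
Walk down from root: K -> E -> B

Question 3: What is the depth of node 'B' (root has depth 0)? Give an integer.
Answer: 2

Derivation:
Path from root to B: K -> E -> B
Depth = number of edges = 2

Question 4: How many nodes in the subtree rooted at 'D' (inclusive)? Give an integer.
Subtree rooted at D contains: D, H
Count = 2

Answer: 2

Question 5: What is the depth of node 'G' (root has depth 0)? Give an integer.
Answer: 3

Derivation:
Path from root to G: K -> E -> C -> G
Depth = number of edges = 3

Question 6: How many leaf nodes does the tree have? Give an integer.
Leaves (nodes with no children): A, B, F, G, H

Answer: 5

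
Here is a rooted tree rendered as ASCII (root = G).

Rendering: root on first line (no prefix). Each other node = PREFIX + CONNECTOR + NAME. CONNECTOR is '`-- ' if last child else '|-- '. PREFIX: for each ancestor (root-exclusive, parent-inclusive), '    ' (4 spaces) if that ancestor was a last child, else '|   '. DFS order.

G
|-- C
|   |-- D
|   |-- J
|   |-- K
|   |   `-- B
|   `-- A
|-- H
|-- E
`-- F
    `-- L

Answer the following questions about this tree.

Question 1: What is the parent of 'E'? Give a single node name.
Scan adjacency: E appears as child of G

Answer: G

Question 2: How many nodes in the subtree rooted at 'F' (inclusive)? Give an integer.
Subtree rooted at F contains: F, L
Count = 2

Answer: 2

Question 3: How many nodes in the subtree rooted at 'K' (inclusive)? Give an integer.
Answer: 2

Derivation:
Subtree rooted at K contains: B, K
Count = 2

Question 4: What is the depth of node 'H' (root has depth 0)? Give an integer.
Path from root to H: G -> H
Depth = number of edges = 1

Answer: 1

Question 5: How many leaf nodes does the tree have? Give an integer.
Leaves (nodes with no children): A, B, D, E, H, J, L

Answer: 7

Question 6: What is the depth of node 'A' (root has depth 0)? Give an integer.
Path from root to A: G -> C -> A
Depth = number of edges = 2

Answer: 2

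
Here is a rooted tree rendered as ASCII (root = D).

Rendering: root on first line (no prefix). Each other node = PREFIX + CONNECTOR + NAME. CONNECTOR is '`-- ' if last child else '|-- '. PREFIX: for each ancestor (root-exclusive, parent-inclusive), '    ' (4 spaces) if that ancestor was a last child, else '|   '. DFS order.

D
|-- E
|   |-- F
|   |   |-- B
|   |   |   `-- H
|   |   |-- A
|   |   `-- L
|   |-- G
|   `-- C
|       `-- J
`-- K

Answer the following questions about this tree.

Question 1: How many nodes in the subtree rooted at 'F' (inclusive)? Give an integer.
Subtree rooted at F contains: A, B, F, H, L
Count = 5

Answer: 5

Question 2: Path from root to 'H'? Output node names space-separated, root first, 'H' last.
Answer: D E F B H

Derivation:
Walk down from root: D -> E -> F -> B -> H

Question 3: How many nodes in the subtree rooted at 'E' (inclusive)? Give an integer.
Subtree rooted at E contains: A, B, C, E, F, G, H, J, L
Count = 9

Answer: 9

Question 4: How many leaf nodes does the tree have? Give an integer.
Answer: 6

Derivation:
Leaves (nodes with no children): A, G, H, J, K, L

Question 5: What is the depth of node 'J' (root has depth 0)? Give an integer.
Answer: 3

Derivation:
Path from root to J: D -> E -> C -> J
Depth = number of edges = 3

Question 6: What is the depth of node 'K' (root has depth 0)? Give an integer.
Answer: 1

Derivation:
Path from root to K: D -> K
Depth = number of edges = 1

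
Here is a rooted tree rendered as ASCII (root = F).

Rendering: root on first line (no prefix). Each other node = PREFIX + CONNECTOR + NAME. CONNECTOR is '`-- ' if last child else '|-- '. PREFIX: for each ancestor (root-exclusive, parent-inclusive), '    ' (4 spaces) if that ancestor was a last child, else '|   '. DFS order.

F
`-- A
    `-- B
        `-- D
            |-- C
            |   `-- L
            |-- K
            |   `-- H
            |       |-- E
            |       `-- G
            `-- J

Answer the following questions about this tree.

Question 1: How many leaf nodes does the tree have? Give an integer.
Leaves (nodes with no children): E, G, J, L

Answer: 4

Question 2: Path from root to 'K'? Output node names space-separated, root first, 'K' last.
Walk down from root: F -> A -> B -> D -> K

Answer: F A B D K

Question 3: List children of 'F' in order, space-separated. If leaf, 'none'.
Answer: A

Derivation:
Node F's children (from adjacency): A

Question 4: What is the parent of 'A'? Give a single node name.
Answer: F

Derivation:
Scan adjacency: A appears as child of F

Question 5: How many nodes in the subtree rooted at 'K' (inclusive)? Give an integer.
Answer: 4

Derivation:
Subtree rooted at K contains: E, G, H, K
Count = 4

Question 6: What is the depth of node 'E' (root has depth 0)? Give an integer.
Answer: 6

Derivation:
Path from root to E: F -> A -> B -> D -> K -> H -> E
Depth = number of edges = 6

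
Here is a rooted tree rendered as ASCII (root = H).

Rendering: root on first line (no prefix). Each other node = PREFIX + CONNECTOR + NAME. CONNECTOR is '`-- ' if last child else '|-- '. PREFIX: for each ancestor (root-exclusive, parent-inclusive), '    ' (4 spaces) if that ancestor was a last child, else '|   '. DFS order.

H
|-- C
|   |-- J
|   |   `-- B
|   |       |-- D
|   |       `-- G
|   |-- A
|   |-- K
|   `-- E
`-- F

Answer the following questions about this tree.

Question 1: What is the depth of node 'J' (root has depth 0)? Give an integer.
Answer: 2

Derivation:
Path from root to J: H -> C -> J
Depth = number of edges = 2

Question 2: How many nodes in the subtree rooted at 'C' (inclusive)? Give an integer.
Answer: 8

Derivation:
Subtree rooted at C contains: A, B, C, D, E, G, J, K
Count = 8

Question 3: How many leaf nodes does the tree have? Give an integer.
Leaves (nodes with no children): A, D, E, F, G, K

Answer: 6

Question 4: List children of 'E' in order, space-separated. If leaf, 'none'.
Node E's children (from adjacency): (leaf)

Answer: none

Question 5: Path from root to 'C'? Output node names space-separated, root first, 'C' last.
Answer: H C

Derivation:
Walk down from root: H -> C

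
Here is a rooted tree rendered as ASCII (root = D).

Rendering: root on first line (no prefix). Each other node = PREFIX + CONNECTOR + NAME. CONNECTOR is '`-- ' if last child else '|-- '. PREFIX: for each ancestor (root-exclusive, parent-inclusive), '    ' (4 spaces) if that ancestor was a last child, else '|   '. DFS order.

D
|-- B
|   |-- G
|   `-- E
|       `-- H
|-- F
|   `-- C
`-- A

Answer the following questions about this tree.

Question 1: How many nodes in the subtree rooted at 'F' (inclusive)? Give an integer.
Answer: 2

Derivation:
Subtree rooted at F contains: C, F
Count = 2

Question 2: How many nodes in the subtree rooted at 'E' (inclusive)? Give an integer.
Subtree rooted at E contains: E, H
Count = 2

Answer: 2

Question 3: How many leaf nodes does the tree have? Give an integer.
Answer: 4

Derivation:
Leaves (nodes with no children): A, C, G, H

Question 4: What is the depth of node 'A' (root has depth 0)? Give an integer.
Answer: 1

Derivation:
Path from root to A: D -> A
Depth = number of edges = 1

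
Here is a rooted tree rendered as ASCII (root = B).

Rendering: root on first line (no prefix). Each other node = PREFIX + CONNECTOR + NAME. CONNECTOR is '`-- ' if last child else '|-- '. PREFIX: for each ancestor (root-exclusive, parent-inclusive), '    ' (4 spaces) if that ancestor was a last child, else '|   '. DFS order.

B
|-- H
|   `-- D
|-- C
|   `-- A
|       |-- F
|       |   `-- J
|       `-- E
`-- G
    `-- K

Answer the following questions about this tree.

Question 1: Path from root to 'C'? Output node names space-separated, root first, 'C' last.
Walk down from root: B -> C

Answer: B C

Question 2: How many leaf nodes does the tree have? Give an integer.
Leaves (nodes with no children): D, E, J, K

Answer: 4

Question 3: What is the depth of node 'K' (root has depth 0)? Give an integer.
Path from root to K: B -> G -> K
Depth = number of edges = 2

Answer: 2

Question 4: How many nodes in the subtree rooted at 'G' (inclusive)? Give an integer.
Subtree rooted at G contains: G, K
Count = 2

Answer: 2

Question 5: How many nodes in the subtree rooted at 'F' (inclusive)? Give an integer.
Subtree rooted at F contains: F, J
Count = 2

Answer: 2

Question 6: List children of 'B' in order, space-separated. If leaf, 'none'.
Answer: H C G

Derivation:
Node B's children (from adjacency): H, C, G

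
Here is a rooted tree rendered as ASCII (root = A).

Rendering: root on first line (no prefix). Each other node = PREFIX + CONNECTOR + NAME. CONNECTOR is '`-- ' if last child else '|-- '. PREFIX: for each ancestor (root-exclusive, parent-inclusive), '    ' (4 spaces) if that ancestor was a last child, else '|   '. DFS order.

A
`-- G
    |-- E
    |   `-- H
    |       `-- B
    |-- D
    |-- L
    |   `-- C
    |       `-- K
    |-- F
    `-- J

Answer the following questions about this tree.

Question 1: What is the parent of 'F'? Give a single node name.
Answer: G

Derivation:
Scan adjacency: F appears as child of G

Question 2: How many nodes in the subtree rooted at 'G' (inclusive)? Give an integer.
Subtree rooted at G contains: B, C, D, E, F, G, H, J, K, L
Count = 10

Answer: 10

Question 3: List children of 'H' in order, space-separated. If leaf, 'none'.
Node H's children (from adjacency): B

Answer: B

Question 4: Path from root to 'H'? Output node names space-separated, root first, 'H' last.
Answer: A G E H

Derivation:
Walk down from root: A -> G -> E -> H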